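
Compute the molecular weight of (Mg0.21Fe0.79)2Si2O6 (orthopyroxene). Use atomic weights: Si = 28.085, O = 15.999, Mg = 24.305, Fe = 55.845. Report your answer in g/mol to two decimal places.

M = 0.42·24.305 + 1.58·55.845 + 2·28.085 + 6·15.999

250.61 g/mol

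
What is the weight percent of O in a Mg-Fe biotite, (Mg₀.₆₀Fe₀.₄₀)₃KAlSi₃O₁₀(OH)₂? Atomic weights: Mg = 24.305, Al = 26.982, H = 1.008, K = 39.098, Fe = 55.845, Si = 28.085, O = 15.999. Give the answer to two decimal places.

Formula mass = 1.80×24.305 + 1.20×55.845 + 1×39.098 + 1×26.982 + 3×28.085 + 12×15.999 + 2×1.008 = 455.102 g/mol, of which 191.988 g is O.
So O makes up 191.988/455.102 = 0.4219 of the mass, i.e. 42.19%.

42.19 wt%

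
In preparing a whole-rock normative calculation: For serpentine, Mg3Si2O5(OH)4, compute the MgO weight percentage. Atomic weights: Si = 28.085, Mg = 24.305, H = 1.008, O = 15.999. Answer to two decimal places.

M(Mg3Si2O5(OH)4) = 277.108 g/mol; M(MgO) = 40.304 g/mol.
Moles MgO per formula unit = 3 Mg ÷ 1 = 3.0000.
MgO fraction = (3.0000 × 40.304) / 277.108 = 120.912/277.108 = 0.4363.

43.63 wt%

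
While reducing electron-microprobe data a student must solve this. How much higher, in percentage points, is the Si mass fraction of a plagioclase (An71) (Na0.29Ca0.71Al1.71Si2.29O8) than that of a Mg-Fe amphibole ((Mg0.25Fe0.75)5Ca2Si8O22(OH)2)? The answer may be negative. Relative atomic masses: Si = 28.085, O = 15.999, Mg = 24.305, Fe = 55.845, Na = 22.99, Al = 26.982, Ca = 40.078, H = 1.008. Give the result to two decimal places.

-0.63 percentage points

M(Na0.29Ca0.71Al1.71Si2.29O8) = 273.568 g/mol, so wt% Si = 64.315/273.568 × 100 = 23.51%.
M((Mg0.25Fe0.75)5Ca2Si8O22(OH)2) = 930.628 g/mol, so wt% Si = 224.680/930.628 × 100 = 24.14%.
23.51 − 24.14 = -0.63 pp.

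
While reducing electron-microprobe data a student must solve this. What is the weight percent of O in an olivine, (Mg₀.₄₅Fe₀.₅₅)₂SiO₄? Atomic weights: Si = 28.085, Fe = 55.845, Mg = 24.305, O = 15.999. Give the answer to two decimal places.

Formula mass = 0.90*24.305 + 1.10*55.845 + 1*28.085 + 4*15.999 = 175.385 g/mol, of which 63.996 g is O.
So O makes up 63.996/175.385 = 0.3649 of the mass, i.e. 36.49%.

36.49 mass %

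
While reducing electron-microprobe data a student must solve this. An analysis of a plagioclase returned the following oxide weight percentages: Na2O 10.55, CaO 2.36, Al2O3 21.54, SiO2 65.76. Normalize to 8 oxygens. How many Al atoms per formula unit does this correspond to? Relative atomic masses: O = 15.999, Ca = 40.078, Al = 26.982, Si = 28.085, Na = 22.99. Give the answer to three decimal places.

Na2O (M=61.979): mol = 0.17022; Na = 0.34044, O = 0.17022.
CaO (M=56.077): mol = 0.04208; Ca = 0.04208, O = 0.04208.
Al2O3 (M=101.961): mol = 0.21126; Al = 0.42252, O = 0.63378.
SiO2 (M=60.083): mol = 1.09449; Si = 1.09449, O = 2.18898.
ΣO = 3.03506; factor = 8/ΣO = 2.63586.
Al apfu = 0.42252 × 2.63586 = 1.114.

1.114 Al apfu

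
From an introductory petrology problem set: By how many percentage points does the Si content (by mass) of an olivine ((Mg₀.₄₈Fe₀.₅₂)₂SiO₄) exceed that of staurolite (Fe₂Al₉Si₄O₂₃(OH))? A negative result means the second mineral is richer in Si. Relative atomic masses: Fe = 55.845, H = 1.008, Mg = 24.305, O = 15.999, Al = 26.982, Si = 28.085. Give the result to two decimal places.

Si in (Mg₀.₄₈Fe₀.₅₂)₂SiO₄: molar mass 173.493 g/mol; 1×28.085 = 28.085 g → 16.19 wt%.
Si in Fe₂Al₉Si₄O₂₃(OH): molar mass 851.852 g/mol; 4×28.085 = 112.340 g → 13.19 wt%.
Difference = 16.19 − 13.19 = 3.00 percentage points.

3.00 percentage points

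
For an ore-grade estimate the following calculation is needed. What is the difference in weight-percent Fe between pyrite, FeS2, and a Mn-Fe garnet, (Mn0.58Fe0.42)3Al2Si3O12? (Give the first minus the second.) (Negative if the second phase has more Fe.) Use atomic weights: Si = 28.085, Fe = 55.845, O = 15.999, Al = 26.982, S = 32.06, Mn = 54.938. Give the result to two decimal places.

32.37 percentage points

M(FeS2) = 119.965 g/mol, so wt% Fe = 55.845/119.965 × 100 = 46.55%.
M((Mn0.58Fe0.42)3Al2Si3O12) = 496.164 g/mol, so wt% Fe = 70.365/496.164 × 100 = 14.18%.
46.55 − 14.18 = 32.37 pp.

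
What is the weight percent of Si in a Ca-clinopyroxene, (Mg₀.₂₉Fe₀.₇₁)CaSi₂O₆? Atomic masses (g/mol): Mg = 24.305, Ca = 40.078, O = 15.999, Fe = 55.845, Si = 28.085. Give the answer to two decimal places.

M((Mg₀.₂₉Fe₀.₇₁)CaSi₂O₆) = 238.940 g/mol.
Si contributes 2 × 28.085 = 56.170 g per mole.
56.170/238.940 = 0.2351 → 23.51%.

23.51 mass %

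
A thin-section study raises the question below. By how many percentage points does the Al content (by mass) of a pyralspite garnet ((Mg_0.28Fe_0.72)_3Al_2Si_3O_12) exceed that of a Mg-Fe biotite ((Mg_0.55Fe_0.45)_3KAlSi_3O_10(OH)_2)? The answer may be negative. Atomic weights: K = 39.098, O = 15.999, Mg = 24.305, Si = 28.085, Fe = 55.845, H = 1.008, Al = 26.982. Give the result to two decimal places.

5.58 percentage points

M((Mg_0.28Fe_0.72)_3Al_2Si_3O_12) = 471.248 g/mol, so wt% Al = 53.964/471.248 × 100 = 11.45%.
M((Mg_0.55Fe_0.45)_3KAlSi_3O_10(OH)_2) = 459.833 g/mol, so wt% Al = 26.982/459.833 × 100 = 5.87%.
11.45 − 5.87 = 5.58 pp.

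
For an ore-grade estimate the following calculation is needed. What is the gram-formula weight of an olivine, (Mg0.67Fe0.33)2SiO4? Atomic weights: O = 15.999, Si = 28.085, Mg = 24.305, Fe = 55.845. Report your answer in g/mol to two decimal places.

M = 1.34(24.305) + 0.66(55.845) + 1(28.085) + 4(15.999)

161.51 g/mol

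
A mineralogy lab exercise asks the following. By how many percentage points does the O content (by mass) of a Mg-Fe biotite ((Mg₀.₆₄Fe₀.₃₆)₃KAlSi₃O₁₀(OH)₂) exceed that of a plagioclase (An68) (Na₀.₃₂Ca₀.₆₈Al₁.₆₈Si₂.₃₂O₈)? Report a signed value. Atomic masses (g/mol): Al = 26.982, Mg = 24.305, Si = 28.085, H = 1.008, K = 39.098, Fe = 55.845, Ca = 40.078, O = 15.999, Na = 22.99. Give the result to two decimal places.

-4.33 percentage points

O in (Mg₀.₆₄Fe₀.₃₆)₃KAlSi₃O₁₀(OH)₂: molar mass 451.317 g/mol; 12×15.999 = 191.988 g → 42.54 wt%.
O in Na₀.₃₂Ca₀.₆₈Al₁.₆₈Si₂.₃₂O₈: molar mass 273.089 g/mol; 8×15.999 = 127.992 g → 46.87 wt%.
Difference = 42.54 − 46.87 = -4.33 percentage points.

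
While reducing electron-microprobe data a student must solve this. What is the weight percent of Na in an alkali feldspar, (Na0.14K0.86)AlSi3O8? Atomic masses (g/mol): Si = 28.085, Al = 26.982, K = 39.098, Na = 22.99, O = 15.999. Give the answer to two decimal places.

Formula mass = 0.14×22.99 + 0.86×39.098 + 1×26.982 + 3×28.085 + 8×15.999 = 276.072 g/mol, of which 3.219 g is Na.
So Na makes up 3.219/276.072 = 0.0117 of the mass, i.e. 1.17%.

1.17 wt%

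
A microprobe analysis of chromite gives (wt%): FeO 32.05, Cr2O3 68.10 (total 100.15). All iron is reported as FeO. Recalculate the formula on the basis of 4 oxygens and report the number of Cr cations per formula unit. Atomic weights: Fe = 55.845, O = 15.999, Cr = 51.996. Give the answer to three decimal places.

FeO (M=71.844): mol = 0.44611; Fe = 0.44611, O = 0.44611.
Cr2O3 (M=151.989): mol = 0.44806; Cr = 0.89612, O = 1.34418.
ΣO = 1.79029; factor = 4/ΣO = 2.23427.
Cr apfu = 0.89612 × 2.23427 = 2.002.

2.002 Cr apfu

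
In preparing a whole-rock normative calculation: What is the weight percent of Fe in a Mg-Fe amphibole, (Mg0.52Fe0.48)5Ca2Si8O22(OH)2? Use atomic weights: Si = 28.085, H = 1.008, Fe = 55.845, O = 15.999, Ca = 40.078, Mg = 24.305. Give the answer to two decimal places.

Formula mass = 2.60*24.305 + 2.40*55.845 + 2*40.078 + 8*28.085 + 24*15.999 + 2*1.008 = 888.049 g/mol, of which 134.028 g is Fe.
So Fe makes up 134.028/888.049 = 0.1509 of the mass, i.e. 15.09%.

15.09 wt%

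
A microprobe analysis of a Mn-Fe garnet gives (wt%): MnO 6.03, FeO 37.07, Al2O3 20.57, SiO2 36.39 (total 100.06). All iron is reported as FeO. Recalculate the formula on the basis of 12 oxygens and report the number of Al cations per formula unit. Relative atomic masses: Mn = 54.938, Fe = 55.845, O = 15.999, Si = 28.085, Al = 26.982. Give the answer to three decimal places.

6.03 wt% MnO ÷ 70.937 g/mol = 0.08501 mol, giving 0.08501 Mn and 0.08501 O.
37.07 wt% FeO ÷ 71.844 g/mol = 0.51598 mol, giving 0.51598 Fe and 0.51598 O.
20.57 wt% Al2O3 ÷ 101.961 g/mol = 0.20174 mol, giving 0.40348 Al and 0.60522 O.
36.39 wt% SiO2 ÷ 60.083 g/mol = 0.60566 mol, giving 0.60566 Si and 1.21132 O.
Oxygen sums to 2.41753; scaling by 12/2.41753 = 4.96374 puts the formula on 12 O.
Al: 0.40348 × 4.96374 = 2.003 atoms per formula unit.

2.003 Al apfu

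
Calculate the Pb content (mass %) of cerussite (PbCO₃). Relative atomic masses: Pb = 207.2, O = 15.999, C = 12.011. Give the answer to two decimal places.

Formula mass = 1*207.2 + 1*12.011 + 3*15.999 = 267.208 g/mol, of which 207.200 g is Pb.
So Pb makes up 207.200/267.208 = 0.7754 of the mass, i.e. 77.54%.

77.54 mass %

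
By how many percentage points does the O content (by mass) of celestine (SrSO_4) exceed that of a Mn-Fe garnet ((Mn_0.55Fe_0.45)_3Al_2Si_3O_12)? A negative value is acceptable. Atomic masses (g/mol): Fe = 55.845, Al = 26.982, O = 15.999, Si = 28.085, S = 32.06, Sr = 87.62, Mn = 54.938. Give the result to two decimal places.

O in SrSO_4: molar mass 183.676 g/mol; 4×15.999 = 63.996 g → 34.84 wt%.
O in (Mn_0.55Fe_0.45)_3Al_2Si_3O_12: molar mass 496.245 g/mol; 12×15.999 = 191.988 g → 38.69 wt%.
Difference = 34.84 − 38.69 = -3.85 percentage points.

-3.85 percentage points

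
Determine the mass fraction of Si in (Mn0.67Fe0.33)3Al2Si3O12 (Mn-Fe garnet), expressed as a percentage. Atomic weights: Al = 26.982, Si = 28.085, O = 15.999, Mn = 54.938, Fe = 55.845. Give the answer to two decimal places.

M((Mn0.67Fe0.33)3Al2Si3O12) = 495.919 g/mol.
Si contributes 3 × 28.085 = 84.255 g per mole.
84.255/495.919 = 0.1699 → 16.99%.

16.99 weight percent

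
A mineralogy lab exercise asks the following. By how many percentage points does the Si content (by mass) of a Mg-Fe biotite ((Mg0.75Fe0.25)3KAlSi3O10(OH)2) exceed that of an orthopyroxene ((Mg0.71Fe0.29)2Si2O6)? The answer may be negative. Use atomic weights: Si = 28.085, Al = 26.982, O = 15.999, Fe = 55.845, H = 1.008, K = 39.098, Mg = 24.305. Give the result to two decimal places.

First mineral: 84.255 g Si in 440.909 g formula = 19.11 wt% Si.
Second mineral: 56.170 g Si in 219.067 g formula = 25.64 wt% Si.
19.11% − 25.64% gives a difference of -6.53 percentage points.

-6.53 percentage points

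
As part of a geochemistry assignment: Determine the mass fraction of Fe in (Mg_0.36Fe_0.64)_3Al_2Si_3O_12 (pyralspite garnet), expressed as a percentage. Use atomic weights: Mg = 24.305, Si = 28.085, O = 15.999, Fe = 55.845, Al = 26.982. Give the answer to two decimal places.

Formula mass = 1.08×24.305 + 1.92×55.845 + 2×26.982 + 3×28.085 + 12×15.999 = 463.679 g/mol, of which 107.222 g is Fe.
So Fe makes up 107.222/463.679 = 0.2312 of the mass, i.e. 23.12%.

23.12 mass %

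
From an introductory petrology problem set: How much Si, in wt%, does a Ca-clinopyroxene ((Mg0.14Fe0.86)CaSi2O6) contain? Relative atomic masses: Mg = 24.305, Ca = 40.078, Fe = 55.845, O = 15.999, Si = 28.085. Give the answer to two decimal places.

23.05 wt%

Formula mass = 0.14×24.305 + 0.86×55.845 + 1×40.078 + 2×28.085 + 6×15.999 = 243.671 g/mol, of which 56.170 g is Si.
So Si makes up 56.170/243.671 = 0.2305 of the mass, i.e. 23.05%.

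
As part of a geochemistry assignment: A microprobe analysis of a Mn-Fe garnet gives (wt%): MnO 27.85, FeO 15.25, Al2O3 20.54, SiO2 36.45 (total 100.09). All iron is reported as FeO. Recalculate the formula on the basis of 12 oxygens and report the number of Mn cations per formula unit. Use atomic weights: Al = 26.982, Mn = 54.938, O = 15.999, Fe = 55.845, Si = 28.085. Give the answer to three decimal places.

MnO: 27.85/70.937 = 0.39260 mol → 0.39260 mol Mn, 0.39260 mol O.
FeO: 15.25/71.844 = 0.21227 mol → 0.21227 mol Fe, 0.21227 mol O.
Al2O3: 20.54/101.961 = 0.20145 mol → 0.40290 mol Al, 0.60435 mol O.
SiO2: 36.45/60.083 = 0.60666 mol → 0.60666 mol Si, 1.21332 mol O.
Total oxygen = 2.42254 mol. Normalization factor = 12/2.42254 = 4.95348.
Mn per 12 O = 0.39260 × 4.95348 = 1.945.

1.945 Mn apfu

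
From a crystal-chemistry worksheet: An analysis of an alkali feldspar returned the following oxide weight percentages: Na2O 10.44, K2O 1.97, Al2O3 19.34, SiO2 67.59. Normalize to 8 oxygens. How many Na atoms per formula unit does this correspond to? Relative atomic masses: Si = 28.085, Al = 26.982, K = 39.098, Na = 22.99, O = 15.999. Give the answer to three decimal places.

0.896 Na apfu

Na2O (M=61.979): mol = 0.16844; Na = 0.33688, O = 0.16844.
K2O (M=94.195): mol = 0.02091; K = 0.04182, O = 0.02091.
Al2O3 (M=101.961): mol = 0.18968; Al = 0.37936, O = 0.56904.
SiO2 (M=60.083): mol = 1.12494; Si = 1.12494, O = 2.24988.
ΣO = 3.00827; factor = 8/ΣO = 2.65934.
Na apfu = 0.33688 × 2.65934 = 0.896.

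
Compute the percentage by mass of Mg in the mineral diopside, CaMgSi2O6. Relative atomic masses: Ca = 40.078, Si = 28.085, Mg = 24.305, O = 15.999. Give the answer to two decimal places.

11.22 wt%

M(CaMgSi2O6) = 216.547 g/mol.
Mg contributes 1 × 24.305 = 24.305 g per mole.
24.305/216.547 = 0.1122 → 11.22%.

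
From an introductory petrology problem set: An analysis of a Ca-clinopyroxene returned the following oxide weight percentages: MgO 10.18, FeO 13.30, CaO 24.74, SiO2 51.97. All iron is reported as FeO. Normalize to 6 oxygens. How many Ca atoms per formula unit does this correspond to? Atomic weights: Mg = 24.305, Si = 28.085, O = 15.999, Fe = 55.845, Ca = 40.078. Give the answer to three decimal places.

1.015 Ca apfu

10.18 wt% MgO ÷ 40.304 g/mol = 0.25258 mol, giving 0.25258 Mg and 0.25258 O.
13.30 wt% FeO ÷ 71.844 g/mol = 0.18512 mol, giving 0.18512 Fe and 0.18512 O.
24.74 wt% CaO ÷ 56.077 g/mol = 0.44118 mol, giving 0.44118 Ca and 0.44118 O.
51.97 wt% SiO2 ÷ 60.083 g/mol = 0.86497 mol, giving 0.86497 Si and 1.72994 O.
Oxygen sums to 2.60882; scaling by 6/2.60882 = 2.29989 puts the formula on 6 O.
Ca: 0.44118 × 2.29989 = 1.015 atoms per formula unit.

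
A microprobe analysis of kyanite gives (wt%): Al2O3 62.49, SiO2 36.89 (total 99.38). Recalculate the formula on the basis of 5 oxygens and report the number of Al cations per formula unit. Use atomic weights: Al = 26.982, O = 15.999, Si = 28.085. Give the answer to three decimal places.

62.49 wt% Al2O3 ÷ 101.961 g/mol = 0.61288 mol, giving 1.22576 Al and 1.83864 O.
36.89 wt% SiO2 ÷ 60.083 g/mol = 0.61398 mol, giving 0.61398 Si and 1.22796 O.
Oxygen sums to 3.06660; scaling by 5/3.06660 = 1.63047 puts the formula on 5 O.
Al: 1.22576 × 1.63047 = 1.999 atoms per formula unit.

1.999 Al apfu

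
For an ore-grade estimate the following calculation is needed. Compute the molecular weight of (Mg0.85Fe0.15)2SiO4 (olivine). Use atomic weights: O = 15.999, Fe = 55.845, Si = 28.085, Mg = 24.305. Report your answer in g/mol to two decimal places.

Mg: 1.70 × 24.305 = 41.3185
Fe: 0.30 × 55.845 = 16.7535
Si: 1 × 28.085 = 28.0850
O: 4 × 15.999 = 63.9960
Summing the contributions gives the formula mass.

150.15 g/mol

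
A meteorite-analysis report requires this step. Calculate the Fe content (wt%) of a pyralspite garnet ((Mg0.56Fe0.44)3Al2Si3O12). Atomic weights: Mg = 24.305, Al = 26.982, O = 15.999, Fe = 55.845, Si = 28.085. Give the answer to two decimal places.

Molar mass of (Mg0.56Fe0.44)3Al2Si3O12: 1.68·24.305 + 1.32·55.845 + 2·26.982 + 3·28.085 + 12·15.999 = 444.755 g/mol.
Mass of Fe per formula unit: 1.32 × 55.845 = 73.715 g.
Weight fraction Fe = 73.715 / 444.755 = 0.1657.

16.57 wt%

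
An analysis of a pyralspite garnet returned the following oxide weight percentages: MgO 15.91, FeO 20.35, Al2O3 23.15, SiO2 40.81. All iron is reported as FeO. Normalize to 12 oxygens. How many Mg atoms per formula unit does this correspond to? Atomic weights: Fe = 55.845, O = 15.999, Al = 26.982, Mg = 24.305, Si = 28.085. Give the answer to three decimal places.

1.743 Mg apfu

15.91 wt% MgO ÷ 40.304 g/mol = 0.39475 mol, giving 0.39475 Mg and 0.39475 O.
20.35 wt% FeO ÷ 71.844 g/mol = 0.28325 mol, giving 0.28325 Fe and 0.28325 O.
23.15 wt% Al2O3 ÷ 101.961 g/mol = 0.22705 mol, giving 0.45410 Al and 0.68115 O.
40.81 wt% SiO2 ÷ 60.083 g/mol = 0.67923 mol, giving 0.67923 Si and 1.35846 O.
Oxygen sums to 2.71761; scaling by 12/2.71761 = 4.41564 puts the formula on 12 O.
Mg: 0.39475 × 4.41564 = 1.743 atoms per formula unit.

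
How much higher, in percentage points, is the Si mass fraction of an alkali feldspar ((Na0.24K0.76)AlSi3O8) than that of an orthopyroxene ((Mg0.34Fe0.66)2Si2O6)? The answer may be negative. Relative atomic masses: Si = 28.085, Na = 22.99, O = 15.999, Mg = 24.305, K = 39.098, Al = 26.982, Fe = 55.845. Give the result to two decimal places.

7.53 percentage points

M((Na0.24K0.76)AlSi3O8) = 274.461 g/mol, so wt% Si = 84.255/274.461 × 100 = 30.70%.
M((Mg0.34Fe0.66)2Si2O6) = 242.407 g/mol, so wt% Si = 56.170/242.407 × 100 = 23.17%.
30.70 − 23.17 = 7.53 pp.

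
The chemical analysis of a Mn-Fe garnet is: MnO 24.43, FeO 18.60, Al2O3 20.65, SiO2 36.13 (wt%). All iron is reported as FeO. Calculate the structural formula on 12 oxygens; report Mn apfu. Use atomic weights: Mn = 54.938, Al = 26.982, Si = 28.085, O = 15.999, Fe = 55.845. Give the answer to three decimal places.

MnO: 24.43/70.937 = 0.34439 mol → 0.34439 mol Mn, 0.34439 mol O.
FeO: 18.60/71.844 = 0.25889 mol → 0.25889 mol Fe, 0.25889 mol O.
Al2O3: 20.65/101.961 = 0.20253 mol → 0.40506 mol Al, 0.60759 mol O.
SiO2: 36.13/60.083 = 0.60133 mol → 0.60133 mol Si, 1.20266 mol O.
Total oxygen = 2.41353 mol. Normalization factor = 12/2.41353 = 4.97197.
Mn per 12 O = 0.34439 × 4.97197 = 1.712.

1.712 Mn apfu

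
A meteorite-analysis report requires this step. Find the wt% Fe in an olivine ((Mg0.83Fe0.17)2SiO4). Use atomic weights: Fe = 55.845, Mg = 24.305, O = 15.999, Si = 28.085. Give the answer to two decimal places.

12.54 weight percent

Formula mass = 1.66*24.305 + 0.34*55.845 + 1*28.085 + 4*15.999 = 151.415 g/mol, of which 18.987 g is Fe.
So Fe makes up 18.987/151.415 = 0.1254 of the mass, i.e. 12.54%.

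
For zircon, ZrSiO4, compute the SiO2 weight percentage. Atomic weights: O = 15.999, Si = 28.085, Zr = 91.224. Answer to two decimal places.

Molar mass of ZrSiO4 = 1*91.224 + 1*28.085 + 4*15.999 = 183.305 g/mol.
Each formula unit contains 1 Si, equivalent to 1/1 = 1.0000 mol SiO2.
M(SiO2) = 1×28.085 + 2×15.999 = 60.083 g/mol.
Mass of SiO2 per formula unit = 1.0000 × 60.083 = 60.083 g.
SiO2 wt% = 60.083 / 183.305 × 100 = 32.78%.

32.78 wt%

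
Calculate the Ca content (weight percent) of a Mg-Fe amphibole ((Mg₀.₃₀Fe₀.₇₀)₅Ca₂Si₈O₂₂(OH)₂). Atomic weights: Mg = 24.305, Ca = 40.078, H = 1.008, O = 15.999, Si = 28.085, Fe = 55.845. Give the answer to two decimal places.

M((Mg₀.₃₀Fe₀.₇₀)₅Ca₂Si₈O₂₂(OH)₂) = 922.743 g/mol.
Ca contributes 2 × 40.078 = 80.156 g per mole.
80.156/922.743 = 0.0869 → 8.69%.

8.69 weight percent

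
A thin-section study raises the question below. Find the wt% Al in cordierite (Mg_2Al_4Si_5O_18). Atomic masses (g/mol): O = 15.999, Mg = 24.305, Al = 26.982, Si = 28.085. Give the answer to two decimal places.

M(Mg_2Al_4Si_5O_18) = 584.945 g/mol.
Al contributes 4 × 26.982 = 107.928 g per mole.
107.928/584.945 = 0.1845 → 18.45%.

18.45 mass %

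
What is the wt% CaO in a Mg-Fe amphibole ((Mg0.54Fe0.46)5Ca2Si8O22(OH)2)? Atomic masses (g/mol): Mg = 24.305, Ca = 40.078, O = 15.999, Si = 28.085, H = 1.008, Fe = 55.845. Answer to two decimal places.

12.67 wt%

M((Mg0.54Fe0.46)5Ca2Si8O22(OH)2) = 884.895 g/mol; M(CaO) = 56.077 g/mol.
Moles CaO per formula unit = 2 Ca ÷ 1 = 2.0000.
CaO fraction = (2.0000 × 56.077) / 884.895 = 112.154/884.895 = 0.1267.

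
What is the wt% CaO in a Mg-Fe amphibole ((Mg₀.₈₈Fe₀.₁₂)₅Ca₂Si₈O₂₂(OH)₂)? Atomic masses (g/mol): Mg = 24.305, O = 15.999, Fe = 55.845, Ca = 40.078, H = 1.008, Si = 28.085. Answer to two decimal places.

13.49 wt%

Molar mass of (Mg₀.₈₈Fe₀.₁₂)₅Ca₂Si₈O₂₂(OH)₂ = 4.40×24.305 + 0.60×55.845 + 2×40.078 + 8×28.085 + 24×15.999 + 2×1.008 = 831.277 g/mol.
Each formula unit contains 2 Ca, equivalent to 2/1 = 2.0000 mol CaO.
M(CaO) = 1×40.078 + 1×15.999 = 56.077 g/mol.
Mass of CaO per formula unit = 2.0000 × 56.077 = 112.154 g.
CaO wt% = 112.154 / 831.277 × 100 = 13.49%.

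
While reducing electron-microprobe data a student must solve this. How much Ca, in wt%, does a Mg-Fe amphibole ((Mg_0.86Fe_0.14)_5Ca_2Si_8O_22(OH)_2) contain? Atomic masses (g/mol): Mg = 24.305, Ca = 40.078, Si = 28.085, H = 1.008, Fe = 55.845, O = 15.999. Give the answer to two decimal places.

9.61 wt%

Formula mass = 4.30×24.305 + 0.70×55.845 + 2×40.078 + 8×28.085 + 24×15.999 + 2×1.008 = 834.431 g/mol, of which 80.156 g is Ca.
So Ca makes up 80.156/834.431 = 0.0961 of the mass, i.e. 9.61%.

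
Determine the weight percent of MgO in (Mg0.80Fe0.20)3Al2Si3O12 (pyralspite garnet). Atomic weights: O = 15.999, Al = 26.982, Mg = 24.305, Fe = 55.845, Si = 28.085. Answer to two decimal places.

Formula mass = 422.046 g/mol.
2.40 Mg → 2.4000 mol MgO per formula unit; M(MgO) = 40.304, so MgO mass = 96.730 g.
96.730/422.046 × 100 = 22.92 wt%.

22.92 wt%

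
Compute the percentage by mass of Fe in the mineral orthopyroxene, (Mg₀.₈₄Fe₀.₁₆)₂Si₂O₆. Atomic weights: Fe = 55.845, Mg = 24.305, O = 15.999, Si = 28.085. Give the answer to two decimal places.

8.47 mass %

Molar mass of (Mg₀.₈₄Fe₀.₁₆)₂Si₂O₆: 1.68·24.305 + 0.32·55.845 + 2·28.085 + 6·15.999 = 210.867 g/mol.
Mass of Fe per formula unit: 0.32 × 55.845 = 17.870 g.
Weight fraction Fe = 17.870 / 210.867 = 0.0847.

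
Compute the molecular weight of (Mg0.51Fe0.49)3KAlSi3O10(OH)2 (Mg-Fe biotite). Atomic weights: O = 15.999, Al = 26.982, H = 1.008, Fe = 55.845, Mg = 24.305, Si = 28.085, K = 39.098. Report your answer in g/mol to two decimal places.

The formula mass is the sum 1.53×24.305 + 1.47×55.845 + 1×39.098 + 1×26.982 + 3×28.085 + 12×15.999 + 2×1.008.

463.62 g/mol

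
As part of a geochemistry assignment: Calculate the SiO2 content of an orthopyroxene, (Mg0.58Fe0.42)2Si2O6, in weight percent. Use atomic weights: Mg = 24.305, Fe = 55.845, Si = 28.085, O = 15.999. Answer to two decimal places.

52.87 wt%

Formula mass = 227.268 g/mol.
2 Si → 2.0000 mol SiO2 per formula unit; M(SiO2) = 60.083, so SiO2 mass = 120.166 g.
120.166/227.268 × 100 = 52.87 wt%.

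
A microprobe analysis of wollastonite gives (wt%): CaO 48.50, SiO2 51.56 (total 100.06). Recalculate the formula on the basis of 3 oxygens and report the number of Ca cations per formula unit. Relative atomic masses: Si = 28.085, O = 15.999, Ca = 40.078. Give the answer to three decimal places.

1.005 Ca apfu

48.50 wt% CaO ÷ 56.077 g/mol = 0.86488 mol, giving 0.86488 Ca and 0.86488 O.
51.56 wt% SiO2 ÷ 60.083 g/mol = 0.85815 mol, giving 0.85815 Si and 1.71630 O.
Oxygen sums to 2.58118; scaling by 3/2.58118 = 1.16226 puts the formula on 3 O.
Ca: 0.86488 × 1.16226 = 1.005 atoms per formula unit.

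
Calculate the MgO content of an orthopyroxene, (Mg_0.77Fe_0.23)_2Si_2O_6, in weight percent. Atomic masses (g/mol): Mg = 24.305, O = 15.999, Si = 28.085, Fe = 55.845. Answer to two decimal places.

Formula mass = 215.282 g/mol.
1.54 Mg → 1.5400 mol MgO per formula unit; M(MgO) = 40.304, so MgO mass = 62.068 g.
62.068/215.282 × 100 = 28.83 wt%.

28.83 wt%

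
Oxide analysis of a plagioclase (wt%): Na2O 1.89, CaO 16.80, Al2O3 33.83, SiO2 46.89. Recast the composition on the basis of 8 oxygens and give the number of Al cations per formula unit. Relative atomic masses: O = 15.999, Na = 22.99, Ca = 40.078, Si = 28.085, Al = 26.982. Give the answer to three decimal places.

Na2O: 1.89/61.979 = 0.03049 mol → 0.06098 mol Na, 0.03049 mol O.
CaO: 16.80/56.077 = 0.29959 mol → 0.29959 mol Ca, 0.29959 mol O.
Al2O3: 33.83/101.961 = 0.33179 mol → 0.66358 mol Al, 0.99537 mol O.
SiO2: 46.89/60.083 = 0.78042 mol → 0.78042 mol Si, 1.56084 mol O.
Total oxygen = 2.88629 mol. Normalization factor = 8/2.88629 = 2.77172.
Al per 8 O = 0.66358 × 2.77172 = 1.839.

1.839 Al apfu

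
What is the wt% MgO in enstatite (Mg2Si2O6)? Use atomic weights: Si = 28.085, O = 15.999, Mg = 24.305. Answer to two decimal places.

40.15 wt%

Formula mass = 200.774 g/mol.
2 Mg → 2.0000 mol MgO per formula unit; M(MgO) = 40.304, so MgO mass = 80.608 g.
80.608/200.774 × 100 = 40.15 wt%.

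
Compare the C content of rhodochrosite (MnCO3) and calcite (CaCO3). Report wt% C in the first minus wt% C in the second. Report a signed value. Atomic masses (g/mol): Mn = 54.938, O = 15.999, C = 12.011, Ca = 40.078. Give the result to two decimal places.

-1.55 percentage points

M(MnCO3) = 114.946 g/mol, so wt% C = 12.011/114.946 × 100 = 10.45%.
M(CaCO3) = 100.086 g/mol, so wt% C = 12.011/100.086 × 100 = 12.00%.
10.45 − 12.00 = -1.55 pp.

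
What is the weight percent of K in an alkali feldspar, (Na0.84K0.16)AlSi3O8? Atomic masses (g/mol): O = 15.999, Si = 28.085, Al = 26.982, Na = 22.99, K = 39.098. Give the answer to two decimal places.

2.36 wt%

M((Na0.84K0.16)AlSi3O8) = 264.796 g/mol.
K contributes 0.16 × 39.098 = 6.256 g per mole.
6.256/264.796 = 0.0236 → 2.36%.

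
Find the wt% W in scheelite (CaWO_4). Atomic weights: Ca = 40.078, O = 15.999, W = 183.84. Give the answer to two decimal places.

M(CaWO_4) = 287.914 g/mol.
W contributes 1 × 183.84 = 183.840 g per mole.
183.840/287.914 = 0.6385 → 63.85%.

63.85 weight percent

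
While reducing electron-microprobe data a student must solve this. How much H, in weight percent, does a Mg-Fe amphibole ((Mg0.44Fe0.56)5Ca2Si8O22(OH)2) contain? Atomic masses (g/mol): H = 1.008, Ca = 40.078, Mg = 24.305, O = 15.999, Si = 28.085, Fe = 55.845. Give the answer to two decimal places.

M((Mg0.44Fe0.56)5Ca2Si8O22(OH)2) = 900.665 g/mol.
H contributes 2 × 1.008 = 2.016 g per mole.
2.016/900.665 = 0.0022 → 0.22%.

0.22 weight percent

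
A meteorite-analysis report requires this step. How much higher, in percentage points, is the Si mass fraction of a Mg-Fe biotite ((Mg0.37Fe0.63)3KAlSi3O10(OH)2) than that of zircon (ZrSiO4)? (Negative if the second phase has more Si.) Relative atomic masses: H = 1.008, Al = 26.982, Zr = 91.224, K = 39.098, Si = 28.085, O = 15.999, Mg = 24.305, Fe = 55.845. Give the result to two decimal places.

First mineral: 84.255 g Si in 476.865 g formula = 17.67 wt% Si.
Second mineral: 28.085 g Si in 183.305 g formula = 15.32 wt% Si.
17.67% − 15.32% gives a difference of 2.35 percentage points.

2.35 percentage points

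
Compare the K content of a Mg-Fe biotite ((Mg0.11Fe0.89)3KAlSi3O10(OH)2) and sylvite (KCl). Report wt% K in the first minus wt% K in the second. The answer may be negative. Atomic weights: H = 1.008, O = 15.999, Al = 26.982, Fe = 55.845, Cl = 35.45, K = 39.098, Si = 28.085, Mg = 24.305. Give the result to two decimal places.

First mineral: 39.098 g K in 501.466 g formula = 7.80 wt% K.
Second mineral: 39.098 g K in 74.548 g formula = 52.45 wt% K.
7.80% − 52.45% gives a difference of -44.65 percentage points.

-44.65 percentage points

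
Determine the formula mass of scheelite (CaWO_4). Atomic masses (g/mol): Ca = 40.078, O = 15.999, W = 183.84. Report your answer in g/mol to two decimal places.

287.91 g/mol

M = 1*40.078 + 1*183.84 + 4*15.999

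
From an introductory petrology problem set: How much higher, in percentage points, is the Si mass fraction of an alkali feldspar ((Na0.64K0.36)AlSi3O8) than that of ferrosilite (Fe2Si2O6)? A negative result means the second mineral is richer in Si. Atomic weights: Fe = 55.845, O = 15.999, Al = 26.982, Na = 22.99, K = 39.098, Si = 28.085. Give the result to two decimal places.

10.15 percentage points

Si in (Na0.64K0.36)AlSi3O8: molar mass 268.018 g/mol; 3×28.085 = 84.255 g → 31.44 wt%.
Si in Fe2Si2O6: molar mass 263.854 g/mol; 2×28.085 = 56.170 g → 21.29 wt%.
Difference = 31.44 − 21.29 = 10.15 percentage points.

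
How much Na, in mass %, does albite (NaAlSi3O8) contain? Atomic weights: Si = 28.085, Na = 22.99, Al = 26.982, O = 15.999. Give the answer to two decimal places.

M(NaAlSi3O8) = 262.219 g/mol.
Na contributes 1 × 22.99 = 22.990 g per mole.
22.990/262.219 = 0.0877 → 8.77%.

8.77 mass %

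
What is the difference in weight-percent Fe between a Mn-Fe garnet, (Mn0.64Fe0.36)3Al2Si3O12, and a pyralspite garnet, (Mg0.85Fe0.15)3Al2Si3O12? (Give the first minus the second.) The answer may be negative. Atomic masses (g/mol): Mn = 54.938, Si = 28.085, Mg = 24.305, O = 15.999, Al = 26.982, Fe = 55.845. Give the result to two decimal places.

6.14 percentage points

First mineral: 60.313 g Fe in 496.001 g formula = 12.16 wt% Fe.
Second mineral: 25.130 g Fe in 417.315 g formula = 6.02 wt% Fe.
12.16% − 6.02% gives a difference of 6.14 percentage points.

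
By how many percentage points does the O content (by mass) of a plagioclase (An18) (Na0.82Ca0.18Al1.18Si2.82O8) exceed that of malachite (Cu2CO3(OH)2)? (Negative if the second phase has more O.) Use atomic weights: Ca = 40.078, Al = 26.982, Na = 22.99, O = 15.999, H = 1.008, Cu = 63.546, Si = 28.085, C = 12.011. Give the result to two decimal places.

O in Na0.82Ca0.18Al1.18Si2.82O8: molar mass 265.096 g/mol; 8×15.999 = 127.992 g → 48.28 wt%.
O in Cu2CO3(OH)2: molar mass 221.114 g/mol; 5×15.999 = 79.995 g → 36.18 wt%.
Difference = 48.28 − 36.18 = 12.10 percentage points.

12.10 percentage points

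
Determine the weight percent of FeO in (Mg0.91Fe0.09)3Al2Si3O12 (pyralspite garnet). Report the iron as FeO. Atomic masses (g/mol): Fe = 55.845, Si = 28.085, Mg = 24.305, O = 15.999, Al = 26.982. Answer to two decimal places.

M((Mg0.91Fe0.09)3Al2Si3O12) = 411.638 g/mol; M(FeO) = 71.844 g/mol.
Moles FeO per formula unit = 0.27 Fe ÷ 1 = 0.2700.
FeO fraction = (0.2700 × 71.844) / 411.638 = 19.398/411.638 = 0.0471.

4.71 wt%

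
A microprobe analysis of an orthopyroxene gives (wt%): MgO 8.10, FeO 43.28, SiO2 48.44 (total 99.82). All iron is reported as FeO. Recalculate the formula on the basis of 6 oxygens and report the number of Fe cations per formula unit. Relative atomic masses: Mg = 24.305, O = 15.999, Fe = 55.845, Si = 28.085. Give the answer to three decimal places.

1.496 Fe apfu

8.10 wt% MgO ÷ 40.304 g/mol = 0.20097 mol, giving 0.20097 Mg and 0.20097 O.
43.28 wt% FeO ÷ 71.844 g/mol = 0.60242 mol, giving 0.60242 Fe and 0.60242 O.
48.44 wt% SiO2 ÷ 60.083 g/mol = 0.80622 mol, giving 0.80622 Si and 1.61244 O.
Oxygen sums to 2.41583; scaling by 6/2.41583 = 2.48362 puts the formula on 6 O.
Fe: 0.60242 × 2.48362 = 1.496 atoms per formula unit.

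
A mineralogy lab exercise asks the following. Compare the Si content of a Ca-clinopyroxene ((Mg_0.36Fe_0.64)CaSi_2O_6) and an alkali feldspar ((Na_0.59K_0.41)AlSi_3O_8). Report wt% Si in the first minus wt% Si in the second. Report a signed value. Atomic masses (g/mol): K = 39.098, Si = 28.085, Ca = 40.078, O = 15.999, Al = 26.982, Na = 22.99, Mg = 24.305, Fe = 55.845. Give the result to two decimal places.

-7.61 percentage points

Si in (Mg_0.36Fe_0.64)CaSi_2O_6: molar mass 236.733 g/mol; 2×28.085 = 56.170 g → 23.73 wt%.
Si in (Na_0.59K_0.41)AlSi_3O_8: molar mass 268.823 g/mol; 3×28.085 = 84.255 g → 31.34 wt%.
Difference = 23.73 − 31.34 = -7.61 percentage points.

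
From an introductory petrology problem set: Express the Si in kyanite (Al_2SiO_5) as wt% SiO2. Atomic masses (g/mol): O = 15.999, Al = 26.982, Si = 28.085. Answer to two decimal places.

Formula mass = 162.044 g/mol.
1 Si → 1.0000 mol SiO2 per formula unit; M(SiO2) = 60.083, so SiO2 mass = 60.083 g.
60.083/162.044 × 100 = 37.08 wt%.

37.08 wt%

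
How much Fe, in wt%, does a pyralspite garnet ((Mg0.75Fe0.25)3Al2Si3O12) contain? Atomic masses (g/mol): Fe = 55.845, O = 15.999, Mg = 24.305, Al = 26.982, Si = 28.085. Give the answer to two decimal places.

9.81 wt%

Formula mass = 2.25*24.305 + 0.75*55.845 + 2*26.982 + 3*28.085 + 12*15.999 = 426.777 g/mol, of which 41.884 g is Fe.
So Fe makes up 41.884/426.777 = 0.0981 of the mass, i.e. 9.81%.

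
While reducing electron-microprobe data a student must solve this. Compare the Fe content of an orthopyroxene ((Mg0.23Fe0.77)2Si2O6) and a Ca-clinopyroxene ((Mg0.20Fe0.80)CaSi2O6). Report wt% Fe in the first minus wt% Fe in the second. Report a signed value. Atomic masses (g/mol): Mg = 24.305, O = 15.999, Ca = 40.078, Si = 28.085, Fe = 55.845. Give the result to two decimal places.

16.01 percentage points

First mineral: 86.001 g Fe in 249.346 g formula = 34.49 wt% Fe.
Second mineral: 44.676 g Fe in 241.779 g formula = 18.48 wt% Fe.
34.49% − 18.48% gives a difference of 16.01 percentage points.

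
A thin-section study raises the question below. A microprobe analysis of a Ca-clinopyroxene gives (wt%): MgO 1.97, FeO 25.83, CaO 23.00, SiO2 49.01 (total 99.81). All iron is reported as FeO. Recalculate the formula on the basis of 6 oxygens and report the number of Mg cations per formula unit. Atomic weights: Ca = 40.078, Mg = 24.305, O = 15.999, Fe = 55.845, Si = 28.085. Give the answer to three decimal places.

MgO (M=40.304): mol = 0.04888; Mg = 0.04888, O = 0.04888.
FeO (M=71.844): mol = 0.35953; Fe = 0.35953, O = 0.35953.
CaO (M=56.077): mol = 0.41015; Ca = 0.41015, O = 0.41015.
SiO2 (M=60.083): mol = 0.81570; Si = 0.81570, O = 1.63140.
ΣO = 2.44996; factor = 6/ΣO = 2.44902.
Mg apfu = 0.04888 × 2.44902 = 0.120.

0.120 Mg apfu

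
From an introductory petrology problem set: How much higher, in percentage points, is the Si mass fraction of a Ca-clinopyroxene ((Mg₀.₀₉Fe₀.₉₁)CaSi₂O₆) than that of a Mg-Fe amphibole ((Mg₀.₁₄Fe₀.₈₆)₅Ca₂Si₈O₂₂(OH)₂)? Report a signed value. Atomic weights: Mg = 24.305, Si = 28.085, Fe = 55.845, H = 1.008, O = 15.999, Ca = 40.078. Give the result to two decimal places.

-0.80 percentage points

First mineral: 56.170 g Si in 245.248 g formula = 22.90 wt% Si.
Second mineral: 224.680 g Si in 947.975 g formula = 23.70 wt% Si.
22.90% − 23.70% gives a difference of -0.80 percentage points.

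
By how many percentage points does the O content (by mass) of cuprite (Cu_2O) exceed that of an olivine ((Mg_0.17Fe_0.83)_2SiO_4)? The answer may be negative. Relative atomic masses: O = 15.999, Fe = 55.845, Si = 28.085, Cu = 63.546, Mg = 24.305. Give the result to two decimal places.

First mineral: 15.999 g O in 143.091 g formula = 11.18 wt% O.
Second mineral: 63.996 g O in 193.047 g formula = 33.15 wt% O.
11.18% − 33.15% gives a difference of -21.97 percentage points.

-21.97 percentage points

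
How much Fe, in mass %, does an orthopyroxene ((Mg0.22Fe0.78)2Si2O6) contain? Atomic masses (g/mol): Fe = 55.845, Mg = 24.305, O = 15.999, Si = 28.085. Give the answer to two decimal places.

34.85 mass %

Formula mass = 0.44×24.305 + 1.56×55.845 + 2×28.085 + 6×15.999 = 249.976 g/mol, of which 87.118 g is Fe.
So Fe makes up 87.118/249.976 = 0.3485 of the mass, i.e. 34.85%.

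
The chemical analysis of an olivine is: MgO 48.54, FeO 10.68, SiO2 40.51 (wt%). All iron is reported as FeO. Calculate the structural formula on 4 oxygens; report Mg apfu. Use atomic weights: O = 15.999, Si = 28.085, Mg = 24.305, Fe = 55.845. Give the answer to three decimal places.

MgO: 48.54/40.304 = 1.20435 mol → 1.20435 mol Mg, 1.20435 mol O.
FeO: 10.68/71.844 = 0.14866 mol → 0.14866 mol Fe, 0.14866 mol O.
SiO2: 40.51/60.083 = 0.67423 mol → 0.67423 mol Si, 1.34846 mol O.
Total oxygen = 2.70147 mol. Normalization factor = 4/2.70147 = 1.48068.
Mg per 4 O = 1.20435 × 1.48068 = 1.783.

1.783 Mg apfu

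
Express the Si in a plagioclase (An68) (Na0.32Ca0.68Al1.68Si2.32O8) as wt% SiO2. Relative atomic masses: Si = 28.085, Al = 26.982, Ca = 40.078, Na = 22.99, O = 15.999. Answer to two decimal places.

Molar mass of Na0.32Ca0.68Al1.68Si2.32O8 = 0.32*22.99 + 0.68*40.078 + 1.68*26.982 + 2.32*28.085 + 8*15.999 = 273.089 g/mol.
Each formula unit contains 2.32 Si, equivalent to 2.32/1 = 2.3200 mol SiO2.
M(SiO2) = 1×28.085 + 2×15.999 = 60.083 g/mol.
Mass of SiO2 per formula unit = 2.3200 × 60.083 = 139.393 g.
SiO2 wt% = 139.393 / 273.089 × 100 = 51.04%.

51.04 wt%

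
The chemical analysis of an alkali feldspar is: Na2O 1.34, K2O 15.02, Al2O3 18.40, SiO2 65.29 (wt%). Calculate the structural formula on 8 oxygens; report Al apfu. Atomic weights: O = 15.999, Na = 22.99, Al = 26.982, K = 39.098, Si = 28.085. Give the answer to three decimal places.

Na2O: 1.34/61.979 = 0.02162 mol → 0.04324 mol Na, 0.02162 mol O.
K2O: 15.02/94.195 = 0.15946 mol → 0.31892 mol K, 0.15946 mol O.
Al2O3: 18.40/101.961 = 0.18046 mol → 0.36092 mol Al, 0.54138 mol O.
SiO2: 65.29/60.083 = 1.08666 mol → 1.08666 mol Si, 2.17332 mol O.
Total oxygen = 2.89578 mol. Normalization factor = 8/2.89578 = 2.76264.
Al per 8 O = 0.36092 × 2.76264 = 0.997.

0.997 Al apfu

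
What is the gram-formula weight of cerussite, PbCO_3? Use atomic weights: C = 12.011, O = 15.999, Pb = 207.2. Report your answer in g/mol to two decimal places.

267.21 g/mol

Pb: 1 × 207.2 = 207.2000
C: 1 × 12.011 = 12.0110
O: 3 × 15.999 = 47.9970
Summing the contributions gives the formula mass.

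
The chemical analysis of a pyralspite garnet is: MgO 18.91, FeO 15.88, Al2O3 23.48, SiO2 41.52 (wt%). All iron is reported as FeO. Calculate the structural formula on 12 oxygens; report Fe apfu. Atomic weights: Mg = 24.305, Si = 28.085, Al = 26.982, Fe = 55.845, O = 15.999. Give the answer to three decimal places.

0.960 Fe apfu

MgO (M=40.304): mol = 0.46918; Mg = 0.46918, O = 0.46918.
FeO (M=71.844): mol = 0.22103; Fe = 0.22103, O = 0.22103.
Al2O3 (M=101.961): mol = 0.23028; Al = 0.46056, O = 0.69084.
SiO2 (M=60.083): mol = 0.69104; Si = 0.69104, O = 1.38208.
ΣO = 2.76313; factor = 12/ΣO = 4.34290.
Fe apfu = 0.22103 × 4.34290 = 0.960.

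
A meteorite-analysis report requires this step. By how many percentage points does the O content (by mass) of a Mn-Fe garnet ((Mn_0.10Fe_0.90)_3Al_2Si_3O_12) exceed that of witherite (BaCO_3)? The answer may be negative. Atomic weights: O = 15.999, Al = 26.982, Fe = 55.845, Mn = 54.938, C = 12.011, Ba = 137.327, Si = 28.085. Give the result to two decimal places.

14.27 percentage points

M((Mn_0.10Fe_0.90)_3Al_2Si_3O_12) = 497.470 g/mol, so wt% O = 191.988/497.470 × 100 = 38.59%.
M(BaCO_3) = 197.335 g/mol, so wt% O = 47.997/197.335 × 100 = 24.32%.
38.59 − 24.32 = 14.27 pp.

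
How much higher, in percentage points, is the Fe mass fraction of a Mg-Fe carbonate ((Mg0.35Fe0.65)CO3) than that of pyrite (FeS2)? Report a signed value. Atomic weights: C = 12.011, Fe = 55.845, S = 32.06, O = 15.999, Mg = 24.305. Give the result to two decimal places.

Fe in (Mg0.35Fe0.65)CO3: molar mass 104.814 g/mol; 0.65×55.845 = 36.299 g → 34.63 wt%.
Fe in FeS2: molar mass 119.965 g/mol; 1×55.845 = 55.845 g → 46.55 wt%.
Difference = 34.63 − 46.55 = -11.92 percentage points.

-11.92 percentage points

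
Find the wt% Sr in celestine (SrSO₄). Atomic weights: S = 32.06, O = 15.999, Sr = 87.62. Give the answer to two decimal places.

47.70 wt%

Molar mass of SrSO₄: 1*87.62 + 1*32.06 + 4*15.999 = 183.676 g/mol.
Mass of Sr per formula unit: 1 × 87.62 = 87.620 g.
Weight fraction Sr = 87.620 / 183.676 = 0.4770.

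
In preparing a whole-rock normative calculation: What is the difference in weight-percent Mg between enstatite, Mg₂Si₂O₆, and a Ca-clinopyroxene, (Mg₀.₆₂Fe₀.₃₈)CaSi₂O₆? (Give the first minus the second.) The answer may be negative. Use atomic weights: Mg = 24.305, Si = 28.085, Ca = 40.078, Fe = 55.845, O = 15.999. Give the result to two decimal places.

17.62 percentage points

Mg in Mg₂Si₂O₆: molar mass 200.774 g/mol; 2×24.305 = 48.610 g → 24.21 wt%.
Mg in (Mg₀.₆₂Fe₀.₃₈)CaSi₂O₆: molar mass 228.532 g/mol; 0.62×24.305 = 15.069 g → 6.59 wt%.
Difference = 24.21 − 6.59 = 17.62 percentage points.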